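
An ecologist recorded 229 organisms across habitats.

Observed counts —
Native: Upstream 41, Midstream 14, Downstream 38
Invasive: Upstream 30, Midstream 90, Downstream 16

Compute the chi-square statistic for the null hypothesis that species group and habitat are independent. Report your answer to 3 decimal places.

60.256

Row totals: 93, 136. Column totals: 71, 104, 54. Grand total N = 229.
Expected counts (row total × column total / N):
  Native, Upstream: 93×71/229 = 28.8341
  Native, Midstream: 93×104/229 = 42.2358
  Native, Downstream: 93×54/229 = 21.9301
  Invasive, Upstream: 136×71/229 = 42.1659
  Invasive, Midstream: 136×104/229 = 61.7642
  Invasive, Downstream: 136×54/229 = 32.0699
Contributions (O − E)²/E:
  (41 − 28.8341)²/28.8341 = 5.1331
  (14 − 42.2358)²/42.2358 = 18.8764
  (38 − 21.9301)²/21.9301 = 11.7757
  (30 − 42.1659)²/42.1659 = 3.5102
  (90 − 61.7642)²/61.7642 = 12.9081
  (16 − 32.0699)²/32.0699 = 8.0525
χ² = 5.1331 + 18.8764 + 11.7757 + 3.5102 + 12.9081 + 8.0525 = 60.256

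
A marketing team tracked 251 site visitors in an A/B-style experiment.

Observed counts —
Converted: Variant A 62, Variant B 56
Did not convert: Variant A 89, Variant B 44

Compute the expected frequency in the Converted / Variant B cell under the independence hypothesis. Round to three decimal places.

Row total (Converted) = 118; column total (Variant B) = 100; grand total N = 251.
Expected count = (row total × column total) / N = 118 × 100 / 251 = 47.012.

47.012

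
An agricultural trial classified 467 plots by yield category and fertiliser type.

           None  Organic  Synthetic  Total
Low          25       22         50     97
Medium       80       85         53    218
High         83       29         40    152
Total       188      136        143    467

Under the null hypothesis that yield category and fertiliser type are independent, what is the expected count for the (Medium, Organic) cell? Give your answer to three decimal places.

Row total (Medium) = 218; column total (Organic) = 136; grand total N = 467.
Expected count = (row total × column total) / N = 218 × 136 / 467 = 63.486.

63.486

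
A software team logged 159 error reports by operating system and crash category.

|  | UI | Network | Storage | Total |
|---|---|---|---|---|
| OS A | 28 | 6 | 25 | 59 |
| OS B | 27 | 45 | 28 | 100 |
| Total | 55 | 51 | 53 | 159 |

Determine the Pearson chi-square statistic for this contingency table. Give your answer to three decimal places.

20.824

Grand total N = 159.
Expected counts (row total × column total / N):
  OS A, UI: 59×55/159 = 20.4088
  OS A, Network: 59×51/159 = 18.9245
  OS A, Storage: 59×53/159 = 19.6667
  OS B, UI: 100×55/159 = 34.5912
  OS B, Network: 100×51/159 = 32.0755
  OS B, Storage: 100×53/159 = 33.3333
Contributions (O − E)²/E:
  (28 − 20.4088)²/20.4088 = 2.8236
  (6 − 18.9245)²/18.9245 = 8.8268
  (25 − 19.6667)²/19.6667 = 1.4463
  (27 − 34.5912)²/34.5912 = 1.6659
  (45 − 32.0755)²/32.0755 = 5.2078
  (28 − 33.3333)²/33.3333 = 0.8533
χ² = 2.8236 + 8.8268 + 1.4463 + 1.6659 + 5.2078 + 0.8533 = 20.824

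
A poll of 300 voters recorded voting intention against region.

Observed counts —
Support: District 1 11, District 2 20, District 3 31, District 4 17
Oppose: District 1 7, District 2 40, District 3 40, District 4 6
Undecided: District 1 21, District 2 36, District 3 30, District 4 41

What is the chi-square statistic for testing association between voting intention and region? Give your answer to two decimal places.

Row totals: 79, 93, 128. Column totals: 39, 96, 101, 64. Grand total N = 300.
Expected counts (row total × column total / N):
  Support, District 1: 79×39/300 = 10.270
  Support, District 2: 79×96/300 = 25.280
  Support, District 3: 79×101/300 = 26.597
  Support, District 4: 79×64/300 = 16.853
  Oppose, District 1: 93×39/300 = 12.090
  Oppose, District 2: 93×96/300 = 29.760
  Oppose, District 3: 93×101/300 = 31.310
  Oppose, District 4: 93×64/300 = 19.840
  Undecided, District 1: 128×39/300 = 16.640
  Undecided, District 2: 128×96/300 = 40.960
  Undecided, District 3: 128×101/300 = 43.093
  Undecided, District 4: 128×64/300 = 27.307
Contributions (O − E)²/E:
  (11 − 10.270)²/10.270 = 0.0519
  (20 − 25.280)²/25.280 = 1.1028
  (31 − 26.597)²/26.597 = 0.7289
  (17 − 16.853)²/16.853 = 0.0013
  (7 − 12.090)²/12.090 = 2.1429
  (40 − 29.760)²/29.760 = 3.5234
  (40 − 31.310)²/31.310 = 2.4119
  (6 − 19.840)²/19.840 = 9.6545
  (21 − 16.640)²/16.640 = 1.1424
  (36 − 40.960)²/40.960 = 0.6006
  (30 − 43.093)²/43.093 = 3.9781
  (41 − 27.307)²/27.307 = 6.8663
χ² = 0.0519 + 1.1028 + 0.7289 + 0.0013 + 2.1429 + 3.5234 + 2.4119 + 9.6545 + 1.1424 + 0.6006 + 3.9781 + 6.8663 = 32.21

32.21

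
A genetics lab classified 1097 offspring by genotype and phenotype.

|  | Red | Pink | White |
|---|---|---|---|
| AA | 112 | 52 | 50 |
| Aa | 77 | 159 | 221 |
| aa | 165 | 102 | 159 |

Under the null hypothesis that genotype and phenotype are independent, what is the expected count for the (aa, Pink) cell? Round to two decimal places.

121.55

Row total (aa) = 426; column total (Pink) = 313; grand total N = 1097.
Expected count = (row total × column total) / N = 426 × 313 / 1097 = 121.55.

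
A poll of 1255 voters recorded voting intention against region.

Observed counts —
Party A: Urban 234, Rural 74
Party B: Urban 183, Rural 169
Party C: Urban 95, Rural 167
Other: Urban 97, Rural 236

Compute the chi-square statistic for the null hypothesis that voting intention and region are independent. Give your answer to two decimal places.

Row totals: 308, 352, 262, 333. Column totals: 609, 646. Grand total N = 1255.
Expected counts (row total × column total / N):
  Party A, Urban: 308×609/1255 = 149.460
  Party A, Rural: 308×646/1255 = 158.540
  Party B, Urban: 352×609/1255 = 170.811
  Party B, Rural: 352×646/1255 = 181.189
  Party C, Urban: 262×609/1255 = 127.138
  Party C, Rural: 262×646/1255 = 134.862
  Other, Urban: 333×609/1255 = 161.591
  Other, Rural: 333×646/1255 = 171.409
Contributions (O − E)²/E:
  (234 − 149.460)²/149.460 = 47.8189
  (74 − 158.540)²/158.540 = 45.0802
  (183 − 170.811)²/170.811 = 0.8698
  (169 − 181.189)²/181.189 = 0.8200
  (95 − 127.138)²/127.138 = 8.1239
  (167 − 134.862)²/134.862 = 7.6586
  (97 − 161.591)²/161.591 = 25.8183
  (236 − 171.409)²/171.409 = 24.3394
χ² = 47.8189 + 45.0802 + 0.8698 + 0.8200 + 8.1239 + 7.6586 + 25.8183 + 24.3394 = 160.53

160.53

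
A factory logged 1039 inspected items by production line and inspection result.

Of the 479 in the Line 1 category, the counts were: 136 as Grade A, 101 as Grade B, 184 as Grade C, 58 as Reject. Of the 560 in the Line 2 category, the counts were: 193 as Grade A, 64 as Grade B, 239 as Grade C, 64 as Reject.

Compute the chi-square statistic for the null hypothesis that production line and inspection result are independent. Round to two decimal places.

Row totals: 479, 560. Column totals: 329, 165, 423, 122. Grand total N = 1039.
Expected counts (row total × column total / N):
  Line 1, Grade A: 479×329/1039 = 151.676
  Line 1, Grade B: 479×165/1039 = 76.068
  Line 1, Grade C: 479×423/1039 = 195.012
  Line 1, Reject: 479×122/1039 = 56.244
  Line 2, Grade A: 560×329/1039 = 177.324
  Line 2, Grade B: 560×165/1039 = 88.932
  Line 2, Grade C: 560×423/1039 = 227.988
  Line 2, Reject: 560×122/1039 = 65.756
Contributions (O − E)²/E:
  (136 − 151.676)²/151.676 = 1.6201
  (101 − 76.068)²/76.068 = 8.1717
  (184 − 195.012)²/195.012 = 0.6218
  (58 − 56.244)²/56.244 = 0.0548
  (193 − 177.324)²/177.324 = 1.3858
  (64 − 88.932)²/88.932 = 6.9897
  (239 − 227.988)²/227.988 = 0.5319
  (64 − 65.756)²/65.756 = 0.0469
χ² = 1.6201 + 8.1717 + 0.6218 + 0.0548 + 1.3858 + 6.9897 + 0.5319 + 0.0469 = 19.42

19.42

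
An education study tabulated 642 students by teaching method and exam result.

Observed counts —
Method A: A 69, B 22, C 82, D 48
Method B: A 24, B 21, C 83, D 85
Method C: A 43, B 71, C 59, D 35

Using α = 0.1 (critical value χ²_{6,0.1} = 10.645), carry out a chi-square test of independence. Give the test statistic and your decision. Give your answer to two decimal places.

Row totals: 221, 213, 208. Column totals: 136, 114, 224, 168. Grand total N = 642.
Expected counts (row total × column total / N):
  Method A, A: 221×136/642 = 46.816
  Method A, B: 221×114/642 = 39.243
  Method A, C: 221×224/642 = 77.109
  Method A, D: 221×168/642 = 57.832
  Method B, A: 213×136/642 = 45.121
  Method B, B: 213×114/642 = 37.822
  Method B, C: 213×224/642 = 74.318
  Method B, D: 213×168/642 = 55.738
  Method C, A: 208×136/642 = 44.062
  Method C, B: 208×114/642 = 36.935
  Method C, C: 208×224/642 = 72.573
  Method C, D: 208×168/642 = 54.430
Contributions (O − E)²/E:
  (69 − 46.816)²/46.816 = 10.5120
  (22 − 39.243)²/39.243 = 7.5764
  (82 − 77.109)²/77.109 = 0.3102
  (48 − 57.832)²/57.832 = 1.6715
  (24 − 45.121)²/45.121 = 9.8867
  (21 − 37.822)²/37.822 = 7.4819
  (83 − 74.318)²/74.318 = 1.0143
  (85 − 55.738)²/55.738 = 15.3623
  (43 − 44.062)²/44.062 = 0.0256
  (71 − 36.935)²/36.935 = 31.4180
  (59 − 72.573)²/72.573 = 2.5385
  (35 − 54.430)²/54.430 = 6.9360
χ² = 10.5120 + 7.5764 + 0.3102 + 1.6715 + 9.8867 + 7.4819 + 1.0143 + 15.3623 + 0.0256 + 31.4180 + 2.5385 + 6.9360 = 94.73
df = (3−1)(4−1) = 6. Since 94.73 > 10.645, reject the null hypothesis of independence at α = 0.1.

94.73; reject H₀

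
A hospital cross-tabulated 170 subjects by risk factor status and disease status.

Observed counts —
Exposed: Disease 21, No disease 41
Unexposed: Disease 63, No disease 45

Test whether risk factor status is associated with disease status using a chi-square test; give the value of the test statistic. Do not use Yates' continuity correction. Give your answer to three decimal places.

9.429

Row totals: 62, 108. Column totals: 84, 86. Grand total N = 170.
Expected counts (row total × column total / N):
  Exposed, Disease: 62×84/170 = 30.6353
  Exposed, No disease: 62×86/170 = 31.3647
  Unexposed, Disease: 108×84/170 = 53.3647
  Unexposed, No disease: 108×86/170 = 54.6353
Contributions (O − E)²/E:
  (21 − 30.6353)²/30.6353 = 3.0305
  (41 − 31.3647)²/31.3647 = 2.9600
  (63 − 53.3647)²/53.3647 = 1.7397
  (45 − 54.6353)²/54.6353 = 1.6992
χ² = 3.0305 + 2.9600 + 1.7397 + 1.6992 = 9.429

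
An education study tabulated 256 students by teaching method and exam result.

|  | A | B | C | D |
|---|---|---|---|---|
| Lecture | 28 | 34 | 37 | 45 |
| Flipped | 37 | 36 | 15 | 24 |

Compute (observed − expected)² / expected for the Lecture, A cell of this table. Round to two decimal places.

Row total (Lecture) = 144; column total (A) = 65; N = 256.
Expected count E = 144 × 65 / 256 = 36.562.
Contribution = (O − E)²/E = (28 − 36.562)² / 36.562 = 2.01.

2.01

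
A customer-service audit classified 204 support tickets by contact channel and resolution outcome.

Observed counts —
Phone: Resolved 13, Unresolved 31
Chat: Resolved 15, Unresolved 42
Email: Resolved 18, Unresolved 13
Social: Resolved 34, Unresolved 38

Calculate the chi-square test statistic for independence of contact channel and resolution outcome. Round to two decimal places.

12.26

Row totals: 44, 57, 31, 72. Column totals: 80, 124. Grand total N = 204.
Expected counts (row total × column total / N):
  Phone, Resolved: 44×80/204 = 17.255
  Phone, Unresolved: 44×124/204 = 26.745
  Chat, Resolved: 57×80/204 = 22.353
  Chat, Unresolved: 57×124/204 = 34.647
  Email, Resolved: 31×80/204 = 12.157
  Email, Unresolved: 31×124/204 = 18.843
  Social, Resolved: 72×80/204 = 28.235
  Social, Unresolved: 72×124/204 = 43.765
Contributions (O − E)²/E:
  (13 − 17.255)²/17.255 = 1.0493
  (31 − 26.745)²/26.745 = 0.6769
  (15 − 22.353)²/22.353 = 2.4188
  (42 − 34.647)²/34.647 = 1.5605
  (18 − 12.157)²/12.157 = 2.8083
  (13 − 18.843)²/18.843 = 1.8118
  (34 − 28.235)²/28.235 = 1.1771
  (38 − 43.765)²/43.765 = 0.7594
χ² = 1.0493 + 0.6769 + 2.4188 + 1.5605 + 2.8083 + 1.8118 + 1.1771 + 0.7594 = 12.26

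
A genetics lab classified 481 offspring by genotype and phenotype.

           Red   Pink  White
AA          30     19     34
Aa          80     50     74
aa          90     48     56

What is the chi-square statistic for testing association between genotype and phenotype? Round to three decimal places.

5.020

Row totals: 83, 204, 194. Column totals: 200, 117, 164. Grand total N = 481.
Expected counts (row total × column total / N):
  AA, Red: 83×200/481 = 34.5114
  AA, Pink: 83×117/481 = 20.1892
  AA, White: 83×164/481 = 28.2994
  Aa, Red: 204×200/481 = 84.8233
  Aa, Pink: 204×117/481 = 49.6216
  Aa, White: 204×164/481 = 69.5551
  aa, Red: 194×200/481 = 80.6653
  aa, Pink: 194×117/481 = 47.1892
  aa, White: 194×164/481 = 66.1455
Contributions (O − E)²/E:
  (30 − 34.5114)²/34.5114 = 0.5897
  (19 − 20.1892)²/20.1892 = 0.0700
  (34 − 28.2994)²/28.2994 = 1.1483
  (80 − 84.8233)²/84.8233 = 0.2743
  (50 − 49.6216)²/49.6216 = 0.0029
  (74 − 69.5551)²/69.5551 = 0.2841
  (90 − 80.6653)²/80.6653 = 1.0802
  (48 − 47.1892)²/47.1892 = 0.0139
  (56 − 66.1455)²/66.1455 = 1.5561
χ² = 0.5897 + 0.0700 + 1.1483 + 0.2743 + 0.0029 + 0.2841 + 1.0802 + 0.0139 + 1.5561 = 5.020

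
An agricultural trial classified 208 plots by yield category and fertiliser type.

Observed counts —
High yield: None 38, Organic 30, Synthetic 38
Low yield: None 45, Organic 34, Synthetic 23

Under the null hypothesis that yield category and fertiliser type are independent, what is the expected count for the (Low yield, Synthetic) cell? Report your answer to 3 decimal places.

Row total (Low yield) = 102; column total (Synthetic) = 61; grand total N = 208.
Expected count = (row total × column total) / N = 102 × 61 / 208 = 29.913.

29.913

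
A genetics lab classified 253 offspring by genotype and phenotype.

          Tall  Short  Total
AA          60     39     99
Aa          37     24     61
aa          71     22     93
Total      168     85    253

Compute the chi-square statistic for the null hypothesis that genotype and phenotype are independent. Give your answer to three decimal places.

Grand total N = 253.
Expected counts (row total × column total / N):
  AA, Tall: 99×168/253 = 65.7391
  AA, Short: 99×85/253 = 33.2609
  Aa, Tall: 61×168/253 = 40.5059
  Aa, Short: 61×85/253 = 20.4941
  aa, Tall: 93×168/253 = 61.7549
  aa, Short: 93×85/253 = 31.2451
Contributions (O − E)²/E:
  (60 − 65.7391)²/65.7391 = 0.5010
  (39 − 33.2609)²/33.2609 = 0.9903
  (37 − 40.5059)²/40.5059 = 0.3034
  (24 − 20.4941)²/20.4941 = 0.5997
  (71 − 61.7549)²/61.7549 = 1.3841
  (22 − 31.2451)²/31.2451 = 2.7355
χ² = 0.5010 + 0.9903 + 0.3034 + 0.5997 + 1.3841 + 2.7355 = 6.514

6.514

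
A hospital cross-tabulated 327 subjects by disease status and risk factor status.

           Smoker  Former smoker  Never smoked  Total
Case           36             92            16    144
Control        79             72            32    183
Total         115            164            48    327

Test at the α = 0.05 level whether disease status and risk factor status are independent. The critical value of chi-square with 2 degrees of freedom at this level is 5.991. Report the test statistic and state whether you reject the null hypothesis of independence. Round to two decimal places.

Grand total N = 327.
Expected counts (row total × column total / N):
  Case, Smoker: 144×115/327 = 50.642
  Case, Former smoker: 144×164/327 = 72.220
  Case, Never smoked: 144×48/327 = 21.138
  Control, Smoker: 183×115/327 = 64.358
  Control, Former smoker: 183×164/327 = 91.780
  Control, Never smoked: 183×48/327 = 26.862
Contributions (O − E)²/E:
  (36 − 50.642)²/50.642 = 4.2334
  (92 − 72.220)²/72.220 = 5.4175
  (16 − 21.138)²/21.138 = 1.2489
  (79 − 64.358)²/64.358 = 3.3312
  (72 − 91.780)²/91.780 = 4.2629
  (32 − 26.862)²/26.862 = 0.9828
χ² = 4.2334 + 5.4175 + 1.2489 + 3.3312 + 4.2629 + 0.9828 = 19.48
df = (2−1)(3−1) = 2. Since 19.48 > 5.991, reject the null hypothesis of independence at α = 0.05.

19.48; reject H₀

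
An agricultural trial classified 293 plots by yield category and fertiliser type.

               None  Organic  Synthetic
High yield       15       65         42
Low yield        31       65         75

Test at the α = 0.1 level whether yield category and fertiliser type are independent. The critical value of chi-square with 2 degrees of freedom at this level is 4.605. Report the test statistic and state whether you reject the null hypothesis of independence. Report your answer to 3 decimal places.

Row totals: 122, 171. Column totals: 46, 130, 117. Grand total N = 293.
Expected counts (row total × column total / N):
  High yield, None: 122×46/293 = 19.15358
  High yield, Organic: 122×130/293 = 54.12969
  High yield, Synthetic: 122×117/293 = 48.71672
  Low yield, None: 171×46/293 = 26.84642
  Low yield, Organic: 171×130/293 = 75.87031
  Low yield, Synthetic: 171×117/293 = 68.28328
Contributions (O − E)²/E:
  (15 − 19.15358)²/19.15358 = 0.9007
  (65 − 54.12969)²/54.12969 = 2.1830
  (42 − 48.71672)²/48.71672 = 0.9261
  (31 − 26.84642)²/26.84642 = 0.6426
  (65 − 75.87031)²/75.87031 = 1.5574
  (75 − 68.28328)²/68.28328 = 0.6607
χ² = 0.9007 + 2.1830 + 0.9261 + 0.6426 + 1.5574 + 0.6607 = 6.871
df = (2−1)(3−1) = 2. Since 6.871 > 4.605, reject the null hypothesis of independence at α = 0.1.

6.871; reject H₀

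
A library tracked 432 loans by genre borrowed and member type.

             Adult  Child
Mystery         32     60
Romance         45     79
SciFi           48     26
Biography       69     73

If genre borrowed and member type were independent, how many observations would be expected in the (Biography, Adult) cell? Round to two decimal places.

Row total (Biography) = 142; column total (Adult) = 194; grand total N = 432.
Expected count = (row total × column total) / N = 142 × 194 / 432 = 63.77.

63.77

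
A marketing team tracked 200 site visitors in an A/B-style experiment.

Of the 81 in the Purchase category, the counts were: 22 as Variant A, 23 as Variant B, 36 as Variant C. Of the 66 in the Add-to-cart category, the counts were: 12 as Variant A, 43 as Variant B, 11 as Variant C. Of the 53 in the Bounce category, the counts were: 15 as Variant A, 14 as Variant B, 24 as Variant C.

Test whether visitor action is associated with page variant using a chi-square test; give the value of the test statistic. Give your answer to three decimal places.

Row totals: 81, 66, 53. Column totals: 49, 80, 71. Grand total N = 200.
Expected counts (row total × column total / N):
  Purchase, Variant A: 81×49/200 = 19.8450
  Purchase, Variant B: 81×80/200 = 32.4000
  Purchase, Variant C: 81×71/200 = 28.7550
  Add-to-cart, Variant A: 66×49/200 = 16.1700
  Add-to-cart, Variant B: 66×80/200 = 26.4000
  Add-to-cart, Variant C: 66×71/200 = 23.4300
  Bounce, Variant A: 53×49/200 = 12.9850
  Bounce, Variant B: 53×80/200 = 21.2000
  Bounce, Variant C: 53×71/200 = 18.8150
Contributions (O − E)²/E:
  (22 − 19.8450)²/19.8450 = 0.2340
  (23 − 32.4000)²/32.4000 = 2.7272
  (36 − 28.7550)²/28.7550 = 1.8254
  (12 − 16.1700)²/16.1700 = 1.0754
  (43 − 26.4000)²/26.4000 = 10.4379
  (11 − 23.4300)²/23.4300 = 6.5943
  (15 − 12.9850)²/12.9850 = 0.3127
  (14 − 21.2000)²/21.2000 = 2.4453
  (24 − 18.8150)²/18.8150 = 1.4289
χ² = 0.2340 + 2.7272 + 1.8254 + 1.0754 + 10.4379 + 6.5943 + 0.3127 + 2.4453 + 1.4289 = 27.081

27.081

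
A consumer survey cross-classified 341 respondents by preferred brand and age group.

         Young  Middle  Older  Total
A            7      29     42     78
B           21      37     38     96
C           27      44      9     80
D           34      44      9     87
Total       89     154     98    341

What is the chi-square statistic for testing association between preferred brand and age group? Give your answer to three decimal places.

Grand total N = 341.
Expected counts (row total × column total / N):
  A, Young: 78×89/341 = 20.3578
  A, Middle: 78×154/341 = 35.2258
  A, Older: 78×98/341 = 22.4164
  B, Young: 96×89/341 = 25.0557
  B, Middle: 96×154/341 = 43.3548
  B, Older: 96×98/341 = 27.5894
  C, Young: 80×89/341 = 20.8798
  C, Middle: 80×154/341 = 36.1290
  C, Older: 80×98/341 = 22.9912
  D, Young: 87×89/341 = 22.7067
  D, Middle: 87×154/341 = 39.2903
  D, Older: 87×98/341 = 25.0029
Contributions (O − E)²/E:
  (7 − 20.3578)²/20.3578 = 8.7647
  (29 − 35.2258)²/35.2258 = 1.1003
  (42 − 22.4164)²/22.4164 = 17.1088
  (21 − 25.0557)²/25.0557 = 0.6565
  (37 − 43.3548)²/43.3548 = 0.9315
  (38 − 27.5894)²/27.5894 = 3.9283
  (27 − 20.8798)²/20.8798 = 1.7939
  (44 − 36.1290)²/36.1290 = 1.7148
  (9 − 22.9912)²/22.9912 = 8.5143
  (34 − 22.7067)²/22.7067 = 5.6168
  (44 − 39.2903)²/39.2903 = 0.5645
  (9 − 25.0029)²/25.0029 = 10.2425
χ² = 8.7647 + 1.1003 + 17.1088 + 0.6565 + 0.9315 + 3.9283 + 1.7939 + 1.7148 + 8.5143 + 5.6168 + 0.5645 + 10.2425 = 60.937

60.937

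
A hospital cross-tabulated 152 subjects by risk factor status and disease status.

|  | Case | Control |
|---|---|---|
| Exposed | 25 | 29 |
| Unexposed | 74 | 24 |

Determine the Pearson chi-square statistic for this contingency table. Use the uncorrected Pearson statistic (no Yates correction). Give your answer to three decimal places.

13.084

Row totals: 54, 98. Column totals: 99, 53. Grand total N = 152.
Expected counts (row total × column total / N):
  Exposed, Case: 54×99/152 = 35.1711
  Exposed, Control: 54×53/152 = 18.8289
  Unexposed, Case: 98×99/152 = 63.8289
  Unexposed, Control: 98×53/152 = 34.1711
Contributions (O − E)²/E:
  (25 − 35.1711)²/35.1711 = 2.9414
  (29 − 18.8289)²/18.8289 = 5.4943
  (74 − 63.8289)²/63.8289 = 1.6208
  (24 − 34.1711)²/34.1711 = 3.0274
χ² = 2.9414 + 5.4943 + 1.6208 + 3.0274 = 13.084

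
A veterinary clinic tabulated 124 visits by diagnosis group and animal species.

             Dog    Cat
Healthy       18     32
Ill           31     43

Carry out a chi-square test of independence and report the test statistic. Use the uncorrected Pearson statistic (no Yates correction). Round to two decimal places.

Row totals: 50, 74. Column totals: 49, 75. Grand total N = 124.
Expected counts (row total × column total / N):
  Healthy, Dog: 50×49/124 = 19.758
  Healthy, Cat: 50×75/124 = 30.242
  Ill, Dog: 74×49/124 = 29.242
  Ill, Cat: 74×75/124 = 44.758
Contributions (O − E)²/E:
  (18 − 19.758)²/19.758 = 0.1564
  (32 − 30.242)²/30.242 = 0.1022
  (31 − 29.242)²/29.242 = 0.1057
  (43 − 44.758)²/44.758 = 0.0691
χ² = 0.1564 + 0.1022 + 0.1057 + 0.0691 = 0.43

0.43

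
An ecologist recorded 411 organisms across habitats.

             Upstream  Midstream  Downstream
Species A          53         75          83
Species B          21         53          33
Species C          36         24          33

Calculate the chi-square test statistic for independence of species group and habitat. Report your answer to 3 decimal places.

16.458

Row totals: 211, 107, 93. Column totals: 110, 152, 149. Grand total N = 411.
Expected counts (row total × column total / N):
  Species A, Upstream: 211×110/411 = 56.4720
  Species A, Midstream: 211×152/411 = 78.0341
  Species A, Downstream: 211×149/411 = 76.4939
  Species B, Upstream: 107×110/411 = 28.6375
  Species B, Midstream: 107×152/411 = 39.5718
  Species B, Downstream: 107×149/411 = 38.7908
  Species C, Upstream: 93×110/411 = 24.8905
  Species C, Midstream: 93×152/411 = 34.3942
  Species C, Downstream: 93×149/411 = 33.7153
Contributions (O − E)²/E:
  (53 − 56.4720)²/56.4720 = 0.2135
  (75 − 78.0341)²/78.0341 = 0.1180
  (83 − 76.4939)²/76.4939 = 0.5534
  (21 − 28.6375)²/28.6375 = 2.0369
  (53 − 39.5718)²/39.5718 = 4.5567
  (33 − 38.7908)²/38.7908 = 0.8645
  (36 − 24.8905)²/24.8905 = 4.9586
  (24 − 34.3942)²/34.3942 = 3.1412
  (33 − 33.7153)²/33.7153 = 0.0152
χ² = 0.2135 + 0.1180 + 0.5534 + 2.0369 + 4.5567 + 0.8645 + 4.9586 + 3.1412 + 0.0152 = 16.458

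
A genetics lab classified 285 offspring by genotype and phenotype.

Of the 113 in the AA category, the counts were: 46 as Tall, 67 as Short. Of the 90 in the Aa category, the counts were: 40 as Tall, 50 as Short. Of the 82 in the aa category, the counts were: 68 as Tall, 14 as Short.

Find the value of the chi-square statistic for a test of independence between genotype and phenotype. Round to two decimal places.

38.97

Row totals: 113, 90, 82. Column totals: 154, 131. Grand total N = 285.
Expected counts (row total × column total / N):
  AA, Tall: 113×154/285 = 61.060
  AA, Short: 113×131/285 = 51.940
  Aa, Tall: 90×154/285 = 48.632
  Aa, Short: 90×131/285 = 41.368
  aa, Tall: 82×154/285 = 44.309
  aa, Short: 82×131/285 = 37.691
Contributions (O − E)²/E:
  (46 − 61.060)²/61.060 = 3.7144
  (67 − 51.940)²/51.940 = 4.3666
  (40 − 48.632)²/48.632 = 1.5321
  (50 − 41.368)²/41.368 = 1.8012
  (68 − 44.309)²/44.309 = 12.6670
  (14 − 37.691)²/37.691 = 14.8912
χ² = 3.7144 + 4.3666 + 1.5321 + 1.8012 + 12.6670 + 14.8912 = 38.97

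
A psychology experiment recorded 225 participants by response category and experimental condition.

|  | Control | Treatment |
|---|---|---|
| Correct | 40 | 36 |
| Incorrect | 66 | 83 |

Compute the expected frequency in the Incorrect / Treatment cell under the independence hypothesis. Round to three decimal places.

78.804

Row total (Incorrect) = 149; column total (Treatment) = 119; grand total N = 225.
Expected count = (row total × column total) / N = 149 × 119 / 225 = 78.804.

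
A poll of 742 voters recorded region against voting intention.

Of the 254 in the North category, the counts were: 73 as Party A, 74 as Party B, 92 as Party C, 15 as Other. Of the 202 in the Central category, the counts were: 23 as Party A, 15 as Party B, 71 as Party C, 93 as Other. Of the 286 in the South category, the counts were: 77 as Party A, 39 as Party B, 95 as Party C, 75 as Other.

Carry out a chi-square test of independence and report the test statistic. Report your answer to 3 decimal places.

Row totals: 254, 202, 286. Column totals: 173, 128, 258, 183. Grand total N = 742.
Expected counts (row total × column total / N):
  North, Party A: 254×173/742 = 59.2210
  North, Party B: 254×128/742 = 43.8167
  North, Party C: 254×258/742 = 88.3181
  North, Other: 254×183/742 = 62.6442
  Central, Party A: 202×173/742 = 47.0970
  Central, Party B: 202×128/742 = 34.8464
  Central, Party C: 202×258/742 = 70.2372
  Central, Other: 202×183/742 = 49.8194
  South, Party A: 286×173/742 = 66.6819
  South, Party B: 286×128/742 = 49.3369
  South, Party C: 286×258/742 = 99.4447
  South, Other: 286×183/742 = 70.5364
Contributions (O − E)²/E:
  (73 − 59.2210)²/59.2210 = 3.2060
  (74 − 43.8167)²/43.8167 = 20.7919
  (92 − 88.3181)²/88.3181 = 0.1535
  (15 − 62.6442)²/62.6442 = 36.2359
  (23 − 47.0970)²/47.0970 = 12.3291
  (15 − 34.8464)²/34.8464 = 11.3033
  (71 − 70.2372)²/70.2372 = 0.0083
  (93 − 49.8194)²/49.8194 = 37.4265
  (77 − 66.6819)²/66.6819 = 1.5966
  (39 − 49.3369)²/49.3369 = 2.1658
  (95 − 99.4447)²/99.4447 = 0.1987
  (75 − 70.5364)²/70.5364 = 0.2825
χ² = 3.2060 + 20.7919 + 0.1535 + 36.2359 + 12.3291 + 11.3033 + 0.0083 + 37.4265 + 1.5966 + 2.1658 + 0.1987 + 0.2825 = 125.698

125.698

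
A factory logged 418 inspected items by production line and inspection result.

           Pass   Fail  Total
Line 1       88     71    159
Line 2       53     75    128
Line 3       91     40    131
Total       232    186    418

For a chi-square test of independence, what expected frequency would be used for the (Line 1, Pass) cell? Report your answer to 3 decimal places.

88.249

Row total (Line 1) = 159; column total (Pass) = 232; grand total N = 418.
Expected count = (row total × column total) / N = 159 × 232 / 418 = 88.249.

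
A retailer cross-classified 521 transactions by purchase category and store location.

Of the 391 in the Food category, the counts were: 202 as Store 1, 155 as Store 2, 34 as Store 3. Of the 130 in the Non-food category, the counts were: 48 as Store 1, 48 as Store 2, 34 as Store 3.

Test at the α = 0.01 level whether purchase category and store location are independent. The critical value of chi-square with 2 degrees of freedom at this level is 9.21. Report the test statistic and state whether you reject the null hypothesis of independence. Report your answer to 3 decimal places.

Row totals: 391, 130. Column totals: 250, 203, 68. Grand total N = 521.
Expected counts (row total × column total / N):
  Food, Store 1: 391×250/521 = 187.6200
  Food, Store 2: 391×203/521 = 152.3474
  Food, Store 3: 391×68/521 = 51.0326
  Non-food, Store 1: 130×250/521 = 62.3800
  Non-food, Store 2: 130×203/521 = 50.6526
  Non-food, Store 3: 130×68/521 = 16.9674
Contributions (O − E)²/E:
  (202 − 187.6200)²/187.6200 = 1.1021
  (155 − 152.3474)²/152.3474 = 0.0462
  (34 − 51.0326)²/51.0326 = 5.6848
  (48 − 62.3800)²/62.3800 = 3.3149
  (48 − 50.6526)²/50.6526 = 0.1389
  (34 − 16.9674)²/16.9674 = 17.0981
χ² = 1.1021 + 0.0462 + 5.6848 + 3.3149 + 0.1389 + 17.0981 = 27.385
df = (2−1)(3−1) = 2. Since 27.385 > 9.21, reject the null hypothesis of independence at α = 0.01.

27.385; reject H₀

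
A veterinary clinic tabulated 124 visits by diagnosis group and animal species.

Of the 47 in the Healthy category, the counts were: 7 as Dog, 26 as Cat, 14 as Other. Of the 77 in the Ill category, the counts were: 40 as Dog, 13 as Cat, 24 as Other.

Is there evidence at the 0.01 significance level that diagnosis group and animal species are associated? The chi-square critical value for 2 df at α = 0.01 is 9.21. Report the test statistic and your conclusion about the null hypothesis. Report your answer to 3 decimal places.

24.299; reject H₀

Row totals: 47, 77. Column totals: 47, 39, 38. Grand total N = 124.
Expected counts (row total × column total / N):
  Healthy, Dog: 47×47/124 = 17.8145
  Healthy, Cat: 47×39/124 = 14.7823
  Healthy, Other: 47×38/124 = 14.4032
  Ill, Dog: 77×47/124 = 29.1855
  Ill, Cat: 77×39/124 = 24.2177
  Ill, Other: 77×38/124 = 23.5968
Contributions (O − E)²/E:
  (7 − 17.8145)²/17.8145 = 6.5651
  (26 − 14.7823)²/14.7823 = 8.5127
  (14 − 14.4032)²/14.4032 = 0.0113
  (40 − 29.1855)²/29.1855 = 4.0072
  (13 − 24.2177)²/24.2177 = 5.1961
  (24 − 23.5968)²/23.5968 = 0.0069
χ² = 6.5651 + 8.5127 + 0.0113 + 4.0072 + 5.1961 + 0.0069 = 24.299
df = (2−1)(3−1) = 2. Since 24.299 > 9.21, reject the null hypothesis of independence at α = 0.01.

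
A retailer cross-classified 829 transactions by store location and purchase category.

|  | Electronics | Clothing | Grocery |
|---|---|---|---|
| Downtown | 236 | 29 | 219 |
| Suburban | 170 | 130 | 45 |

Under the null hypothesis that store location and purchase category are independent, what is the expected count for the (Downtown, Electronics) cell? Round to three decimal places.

Row total (Downtown) = 484; column total (Electronics) = 406; grand total N = 829.
Expected count = (row total × column total) / N = 484 × 406 / 829 = 237.037.

237.037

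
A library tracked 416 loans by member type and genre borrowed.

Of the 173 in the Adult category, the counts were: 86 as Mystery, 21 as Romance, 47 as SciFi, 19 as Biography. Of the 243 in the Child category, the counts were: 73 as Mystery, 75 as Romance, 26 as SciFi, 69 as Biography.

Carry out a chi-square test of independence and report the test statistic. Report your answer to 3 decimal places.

Row totals: 173, 243. Column totals: 159, 96, 73, 88. Grand total N = 416.
Expected counts (row total × column total / N):
  Adult, Mystery: 173×159/416 = 66.1226
  Adult, Romance: 173×96/416 = 39.9231
  Adult, SciFi: 173×73/416 = 30.3582
  Adult, Biography: 173×88/416 = 36.5962
  Child, Mystery: 243×159/416 = 92.8774
  Child, Romance: 243×96/416 = 56.0769
  Child, SciFi: 243×73/416 = 42.6418
  Child, Biography: 243×88/416 = 51.4038
Contributions (O − E)²/E:
  (86 − 66.1226)²/66.1226 = 5.9754
  (21 − 39.9231)²/39.9231 = 8.9693
  (47 − 30.3582)²/30.3582 = 9.1227
  (19 − 36.5962)²/36.5962 = 8.4606
  (73 − 92.8774)²/92.8774 = 4.2541
  (75 − 56.0769)²/56.0769 = 6.3856
  (26 − 42.6418)²/42.6418 = 6.4948
  (69 − 51.4038)²/51.4038 = 6.0234
χ² = 5.9754 + 8.9693 + 9.1227 + 8.4606 + 4.2541 + 6.3856 + 6.4948 + 6.0234 = 55.686

55.686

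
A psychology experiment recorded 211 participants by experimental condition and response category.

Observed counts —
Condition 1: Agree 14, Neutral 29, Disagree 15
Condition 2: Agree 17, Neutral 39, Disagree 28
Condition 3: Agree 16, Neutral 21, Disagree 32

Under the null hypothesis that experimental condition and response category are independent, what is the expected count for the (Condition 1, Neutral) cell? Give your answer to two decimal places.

Row total (Condition 1) = 58; column total (Neutral) = 89; grand total N = 211.
Expected count = (row total × column total) / N = 58 × 89 / 211 = 24.46.

24.46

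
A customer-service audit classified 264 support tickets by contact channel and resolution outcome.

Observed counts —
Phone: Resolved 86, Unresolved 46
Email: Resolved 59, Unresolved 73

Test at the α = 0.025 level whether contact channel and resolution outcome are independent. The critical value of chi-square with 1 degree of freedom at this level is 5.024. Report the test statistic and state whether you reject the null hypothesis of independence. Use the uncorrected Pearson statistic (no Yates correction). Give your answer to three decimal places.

Row totals: 132, 132. Column totals: 145, 119. Grand total N = 264.
Expected counts (row total × column total / N):
  Phone, Resolved: 132×145/264 = 72.5000
  Phone, Unresolved: 132×119/264 = 59.5000
  Email, Resolved: 132×145/264 = 72.5000
  Email, Unresolved: 132×119/264 = 59.5000
Contributions (O − E)²/E:
  (86 − 72.5000)²/72.5000 = 2.5138
  (46 − 59.5000)²/59.5000 = 3.0630
  (59 − 72.5000)²/72.5000 = 2.5138
  (73 − 59.5000)²/59.5000 = 3.0630
χ² = 2.5138 + 3.0630 + 2.5138 + 3.0630 = 11.154
df = (2−1)(2−1) = 1. Since 11.154 > 5.024, reject the null hypothesis of independence at α = 0.025.

11.154; reject H₀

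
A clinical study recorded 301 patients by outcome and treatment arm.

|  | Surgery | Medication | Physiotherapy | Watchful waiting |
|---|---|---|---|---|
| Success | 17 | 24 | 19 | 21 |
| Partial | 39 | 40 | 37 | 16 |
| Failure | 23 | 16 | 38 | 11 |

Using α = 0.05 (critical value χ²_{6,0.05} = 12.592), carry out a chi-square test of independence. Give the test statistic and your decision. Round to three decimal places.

Row totals: 81, 132, 88. Column totals: 79, 80, 94, 48. Grand total N = 301.
Expected counts (row total × column total / N):
  Success, Surgery: 81×79/301 = 21.2591
  Success, Medication: 81×80/301 = 21.5282
  Success, Physiotherapy: 81×94/301 = 25.2957
  Success, Watchful waiting: 81×48/301 = 12.9169
  Partial, Surgery: 132×79/301 = 34.6445
  Partial, Medication: 132×80/301 = 35.0831
  Partial, Physiotherapy: 132×94/301 = 41.2226
  Partial, Watchful waiting: 132×48/301 = 21.0498
  Failure, Surgery: 88×79/301 = 23.0963
  Failure, Medication: 88×80/301 = 23.3887
  Failure, Physiotherapy: 88×94/301 = 27.4817
  Failure, Watchful waiting: 88×48/301 = 14.0332
Contributions (O − E)²/E:
  (17 − 21.2591)²/21.2591 = 0.8533
  (24 − 21.5282)²/21.5282 = 0.2838
  (19 − 25.2957)²/25.2957 = 1.5669
  (21 − 12.9169)²/12.9169 = 5.0582
  (39 − 34.6445)²/34.6445 = 0.5476
  (40 − 35.0831)²/35.0831 = 0.6891
  (37 − 41.2226)²/41.2226 = 0.4325
  (16 − 21.0498)²/21.0498 = 1.2114
  (23 − 23.0963)²/23.0963 = 0.0004
  (16 − 23.3887)²/23.3887 = 2.3342
  (38 − 27.4817)²/27.4817 = 4.0258
  (11 − 14.0332)²/14.0332 = 0.6556
χ² = 0.8533 + 0.2838 + 1.5669 + 5.0582 + 0.5476 + 0.6891 + 0.4325 + 1.2114 + 0.0004 + 2.3342 + 4.0258 + 0.6556 = 17.659
df = (3−1)(4−1) = 6. Since 17.659 > 12.592, reject the null hypothesis of independence at α = 0.05.

17.659; reject H₀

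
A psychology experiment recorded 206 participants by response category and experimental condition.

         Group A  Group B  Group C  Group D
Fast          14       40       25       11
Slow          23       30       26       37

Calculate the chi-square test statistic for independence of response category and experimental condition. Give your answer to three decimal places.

14.673

Row totals: 90, 116. Column totals: 37, 70, 51, 48. Grand total N = 206.
Expected counts (row total × column total / N):
  Fast, Group A: 90×37/206 = 16.1650
  Fast, Group B: 90×70/206 = 30.5825
  Fast, Group C: 90×51/206 = 22.2816
  Fast, Group D: 90×48/206 = 20.9709
  Slow, Group A: 116×37/206 = 20.8350
  Slow, Group B: 116×70/206 = 39.4175
  Slow, Group C: 116×51/206 = 28.7184
  Slow, Group D: 116×48/206 = 27.0291
Contributions (O − E)²/E:
  (14 − 16.1650)²/16.1650 = 0.2900
  (40 − 30.5825)²/30.5825 = 2.9000
  (25 − 22.2816)²/22.2816 = 0.3317
  (11 − 20.9709)²/20.9709 = 4.7408
  (23 − 20.8350)²/20.8350 = 0.2250
  (30 − 39.4175)²/39.4175 = 2.2500
  (26 − 28.7184)²/28.7184 = 0.2573
  (37 − 27.0291)²/27.0291 = 3.6782
χ² = 0.2900 + 2.9000 + 0.3317 + 4.7408 + 0.2250 + 2.2500 + 0.2573 + 3.6782 = 14.673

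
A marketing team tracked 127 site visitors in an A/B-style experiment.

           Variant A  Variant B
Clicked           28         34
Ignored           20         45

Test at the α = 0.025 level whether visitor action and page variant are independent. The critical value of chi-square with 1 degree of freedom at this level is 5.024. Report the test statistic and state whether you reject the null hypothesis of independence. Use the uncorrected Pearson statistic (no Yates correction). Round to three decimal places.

2.796; fail to reject H₀

Row totals: 62, 65. Column totals: 48, 79. Grand total N = 127.
Expected counts (row total × column total / N):
  Clicked, Variant A: 62×48/127 = 23.4331
  Clicked, Variant B: 62×79/127 = 38.5669
  Ignored, Variant A: 65×48/127 = 24.5669
  Ignored, Variant B: 65×79/127 = 40.4331
Contributions (O − E)²/E:
  (28 − 23.4331)²/23.4331 = 0.8900
  (34 − 38.5669)²/38.5669 = 0.5408
  (20 − 24.5669)²/24.5669 = 0.8490
  (45 − 40.4331)²/40.4331 = 0.5158
χ² = 0.8900 + 0.5408 + 0.8490 + 0.5158 = 2.796
df = (2−1)(2−1) = 1. Since 2.796 < 5.024, fail to reject the null hypothesis of independence at α = 0.025.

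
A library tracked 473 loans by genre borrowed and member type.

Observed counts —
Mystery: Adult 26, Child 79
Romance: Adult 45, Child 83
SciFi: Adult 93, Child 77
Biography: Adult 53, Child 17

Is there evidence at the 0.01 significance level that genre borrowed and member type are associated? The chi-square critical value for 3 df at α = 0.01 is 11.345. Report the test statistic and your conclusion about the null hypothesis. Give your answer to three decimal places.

Row totals: 105, 128, 170, 70. Column totals: 217, 256. Grand total N = 473.
Expected counts (row total × column total / N):
  Mystery, Adult: 105×217/473 = 48.171247
  Mystery, Child: 105×256/473 = 56.828753
  Romance, Adult: 128×217/473 = 58.723044
  Romance, Child: 128×256/473 = 69.276956
  SciFi, Adult: 170×217/473 = 77.991543
  SciFi, Child: 170×256/473 = 92.008457
  Biography, Adult: 70×217/473 = 32.114165
  Biography, Child: 70×256/473 = 37.885835
Contributions (O − E)²/E:
  (26 − 48.171247)²/48.171247 = 10.2045
  (79 − 56.828753)²/56.828753 = 8.6499
  (45 − 58.723044)²/58.723044 = 3.2070
  (83 − 69.276956)²/69.276956 = 2.7184
  (93 − 77.991543)²/77.991543 = 2.8882
  (77 − 92.008457)²/92.008457 = 2.4482
  (53 − 32.114165)²/32.114165 = 13.5834
  (17 − 37.885835)²/37.885835 = 11.5140
χ² = 10.2045 + 8.6499 + 3.2070 + 2.7184 + 2.8882 + 2.4482 + 13.5834 + 11.5140 = 55.214
df = (4−1)(2−1) = 3. Since 55.214 > 11.345, reject the null hypothesis of independence at α = 0.01.

55.214; reject H₀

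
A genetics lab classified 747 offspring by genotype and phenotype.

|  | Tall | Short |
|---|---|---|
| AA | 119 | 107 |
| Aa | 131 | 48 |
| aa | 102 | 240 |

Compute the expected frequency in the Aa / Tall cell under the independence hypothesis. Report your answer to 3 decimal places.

Row total (Aa) = 179; column total (Tall) = 352; grand total N = 747.
Expected count = (row total × column total) / N = 179 × 352 / 747 = 84.348.

84.348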